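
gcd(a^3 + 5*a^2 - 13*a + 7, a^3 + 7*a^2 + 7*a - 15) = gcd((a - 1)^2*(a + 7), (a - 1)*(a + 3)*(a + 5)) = a - 1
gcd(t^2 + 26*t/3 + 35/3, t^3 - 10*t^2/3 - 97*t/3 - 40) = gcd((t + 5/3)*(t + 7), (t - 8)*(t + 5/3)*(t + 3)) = t + 5/3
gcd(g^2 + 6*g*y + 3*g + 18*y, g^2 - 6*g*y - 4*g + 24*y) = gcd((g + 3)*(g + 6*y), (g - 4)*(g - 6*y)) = 1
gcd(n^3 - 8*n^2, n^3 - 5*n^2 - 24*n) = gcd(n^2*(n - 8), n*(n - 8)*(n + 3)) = n^2 - 8*n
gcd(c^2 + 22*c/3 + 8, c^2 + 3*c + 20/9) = c + 4/3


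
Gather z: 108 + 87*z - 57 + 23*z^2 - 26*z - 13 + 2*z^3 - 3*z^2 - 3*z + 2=2*z^3 + 20*z^2 + 58*z + 40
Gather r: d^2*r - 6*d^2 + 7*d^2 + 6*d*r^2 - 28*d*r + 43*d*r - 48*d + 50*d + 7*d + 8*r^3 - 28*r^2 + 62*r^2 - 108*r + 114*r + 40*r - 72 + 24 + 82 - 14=d^2 + 9*d + 8*r^3 + r^2*(6*d + 34) + r*(d^2 + 15*d + 46) + 20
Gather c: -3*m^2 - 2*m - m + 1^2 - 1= -3*m^2 - 3*m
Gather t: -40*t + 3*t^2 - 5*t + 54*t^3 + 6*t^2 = 54*t^3 + 9*t^2 - 45*t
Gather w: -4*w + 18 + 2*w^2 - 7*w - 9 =2*w^2 - 11*w + 9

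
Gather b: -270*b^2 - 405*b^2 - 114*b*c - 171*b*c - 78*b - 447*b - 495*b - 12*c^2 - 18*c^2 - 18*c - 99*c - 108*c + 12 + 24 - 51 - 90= -675*b^2 + b*(-285*c - 1020) - 30*c^2 - 225*c - 105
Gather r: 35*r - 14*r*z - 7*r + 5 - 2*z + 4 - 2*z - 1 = r*(28 - 14*z) - 4*z + 8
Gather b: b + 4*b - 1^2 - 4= 5*b - 5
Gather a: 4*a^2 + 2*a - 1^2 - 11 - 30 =4*a^2 + 2*a - 42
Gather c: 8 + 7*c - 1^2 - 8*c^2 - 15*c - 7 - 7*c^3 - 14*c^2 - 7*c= -7*c^3 - 22*c^2 - 15*c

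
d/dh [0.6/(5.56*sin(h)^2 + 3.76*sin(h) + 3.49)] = -(6.672*sin(h) + 2.256)*cos(h)/(5.56*sin(h)^2 + 3.76*sin(h) + 3.49)^2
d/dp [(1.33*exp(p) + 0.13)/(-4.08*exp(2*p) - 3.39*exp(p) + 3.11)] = (5.4264*exp(2*p) + 1.0608*exp(p) + 4.577)*exp(p)/(16.6464*exp(4*p) + 27.6624*exp(3*p) - 13.8855*exp(2*p) - 21.0858*exp(p) + 9.6721)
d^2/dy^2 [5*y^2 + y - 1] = 10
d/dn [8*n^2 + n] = 16*n + 1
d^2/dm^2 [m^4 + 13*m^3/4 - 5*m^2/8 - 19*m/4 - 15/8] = 12*m^2 + 39*m/2 - 5/4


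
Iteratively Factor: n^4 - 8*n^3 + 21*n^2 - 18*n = (n)*(n^3 - 8*n^2 + 21*n - 18) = n*(n - 3)*(n^2 - 5*n + 6) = n*(n - 3)*(n - 2)*(n - 3)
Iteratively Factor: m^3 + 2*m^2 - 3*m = (m)*(m^2 + 2*m - 3) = m*(m - 1)*(m + 3)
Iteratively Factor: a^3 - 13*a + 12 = (a - 1)*(a^2 + a - 12) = (a - 3)*(a - 1)*(a + 4)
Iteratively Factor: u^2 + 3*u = (u + 3)*(u)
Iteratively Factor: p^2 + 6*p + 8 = (p + 2)*(p + 4)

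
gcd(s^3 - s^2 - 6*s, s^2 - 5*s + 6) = s - 3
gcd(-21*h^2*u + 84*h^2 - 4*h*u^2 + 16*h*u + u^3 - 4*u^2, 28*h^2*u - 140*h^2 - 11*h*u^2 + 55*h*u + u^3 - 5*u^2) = -7*h + u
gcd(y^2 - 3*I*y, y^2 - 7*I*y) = y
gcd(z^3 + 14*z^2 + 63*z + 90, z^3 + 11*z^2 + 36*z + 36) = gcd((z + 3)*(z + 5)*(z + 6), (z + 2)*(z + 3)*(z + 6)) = z^2 + 9*z + 18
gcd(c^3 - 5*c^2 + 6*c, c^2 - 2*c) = c^2 - 2*c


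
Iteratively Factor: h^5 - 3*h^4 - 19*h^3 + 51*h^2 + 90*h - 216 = (h - 4)*(h^4 + h^3 - 15*h^2 - 9*h + 54) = (h - 4)*(h - 3)*(h^3 + 4*h^2 - 3*h - 18) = (h - 4)*(h - 3)*(h + 3)*(h^2 + h - 6) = (h - 4)*(h - 3)*(h - 2)*(h + 3)*(h + 3)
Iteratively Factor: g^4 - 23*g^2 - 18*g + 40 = (g - 5)*(g^3 + 5*g^2 + 2*g - 8) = (g - 5)*(g + 4)*(g^2 + g - 2) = (g - 5)*(g - 1)*(g + 4)*(g + 2)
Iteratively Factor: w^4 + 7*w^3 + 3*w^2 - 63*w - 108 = (w - 3)*(w^3 + 10*w^2 + 33*w + 36) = (w - 3)*(w + 4)*(w^2 + 6*w + 9) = (w - 3)*(w + 3)*(w + 4)*(w + 3)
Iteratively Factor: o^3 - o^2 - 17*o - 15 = (o - 5)*(o^2 + 4*o + 3) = (o - 5)*(o + 1)*(o + 3)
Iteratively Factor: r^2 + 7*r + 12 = (r + 4)*(r + 3)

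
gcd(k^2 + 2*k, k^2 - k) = k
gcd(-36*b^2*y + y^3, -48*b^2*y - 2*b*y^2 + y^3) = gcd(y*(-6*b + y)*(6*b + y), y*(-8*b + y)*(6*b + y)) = 6*b*y + y^2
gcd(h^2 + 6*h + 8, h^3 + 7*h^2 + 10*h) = h + 2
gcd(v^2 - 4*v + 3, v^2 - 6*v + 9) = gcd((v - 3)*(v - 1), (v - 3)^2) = v - 3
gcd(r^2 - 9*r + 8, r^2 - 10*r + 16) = r - 8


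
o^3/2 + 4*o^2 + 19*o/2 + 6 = (o/2 + 1/2)*(o + 3)*(o + 4)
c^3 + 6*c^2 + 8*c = c*(c + 2)*(c + 4)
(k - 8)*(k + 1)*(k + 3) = k^3 - 4*k^2 - 29*k - 24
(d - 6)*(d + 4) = d^2 - 2*d - 24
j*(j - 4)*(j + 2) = j^3 - 2*j^2 - 8*j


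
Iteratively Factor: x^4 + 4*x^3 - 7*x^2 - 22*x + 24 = (x - 1)*(x^3 + 5*x^2 - 2*x - 24) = (x - 1)*(x + 4)*(x^2 + x - 6) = (x - 2)*(x - 1)*(x + 4)*(x + 3)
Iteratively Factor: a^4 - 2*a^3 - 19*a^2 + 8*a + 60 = (a - 5)*(a^3 + 3*a^2 - 4*a - 12) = (a - 5)*(a - 2)*(a^2 + 5*a + 6) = (a - 5)*(a - 2)*(a + 2)*(a + 3)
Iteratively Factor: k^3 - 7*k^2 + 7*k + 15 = (k + 1)*(k^2 - 8*k + 15) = (k - 5)*(k + 1)*(k - 3)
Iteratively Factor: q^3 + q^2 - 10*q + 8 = (q - 2)*(q^2 + 3*q - 4) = (q - 2)*(q + 4)*(q - 1)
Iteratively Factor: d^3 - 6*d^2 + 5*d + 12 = (d - 4)*(d^2 - 2*d - 3) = (d - 4)*(d - 3)*(d + 1)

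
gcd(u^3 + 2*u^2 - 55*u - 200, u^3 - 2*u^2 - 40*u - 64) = u - 8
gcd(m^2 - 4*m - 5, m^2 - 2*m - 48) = 1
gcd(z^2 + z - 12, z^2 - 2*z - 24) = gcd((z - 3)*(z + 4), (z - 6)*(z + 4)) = z + 4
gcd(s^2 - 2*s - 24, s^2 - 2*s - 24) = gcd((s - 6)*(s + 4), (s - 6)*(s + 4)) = s^2 - 2*s - 24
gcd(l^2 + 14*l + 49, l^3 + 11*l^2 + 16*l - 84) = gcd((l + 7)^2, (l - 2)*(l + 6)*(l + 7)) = l + 7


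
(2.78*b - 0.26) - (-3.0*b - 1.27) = 5.78*b + 1.01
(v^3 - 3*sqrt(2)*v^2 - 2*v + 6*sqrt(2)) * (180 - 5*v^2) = -5*v^5 + 15*sqrt(2)*v^4 + 190*v^3 - 570*sqrt(2)*v^2 - 360*v + 1080*sqrt(2)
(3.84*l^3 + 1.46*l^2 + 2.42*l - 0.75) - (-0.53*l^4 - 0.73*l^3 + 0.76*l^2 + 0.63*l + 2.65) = 0.53*l^4 + 4.57*l^3 + 0.7*l^2 + 1.79*l - 3.4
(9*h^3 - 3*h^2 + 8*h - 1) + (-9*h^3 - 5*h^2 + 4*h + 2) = -8*h^2 + 12*h + 1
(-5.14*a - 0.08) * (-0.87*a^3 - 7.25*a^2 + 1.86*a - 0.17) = 4.4718*a^4 + 37.3346*a^3 - 8.9804*a^2 + 0.725*a + 0.0136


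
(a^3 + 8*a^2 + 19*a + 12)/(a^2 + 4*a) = a + 4 + 3/a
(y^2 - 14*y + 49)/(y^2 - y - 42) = (y - 7)/(y + 6)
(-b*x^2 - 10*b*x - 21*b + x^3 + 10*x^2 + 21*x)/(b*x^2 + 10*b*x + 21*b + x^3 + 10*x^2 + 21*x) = (-b + x)/(b + x)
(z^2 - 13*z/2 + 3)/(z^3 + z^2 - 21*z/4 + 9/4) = 2*(z - 6)/(2*z^2 + 3*z - 9)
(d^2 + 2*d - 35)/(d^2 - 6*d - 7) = (-d^2 - 2*d + 35)/(-d^2 + 6*d + 7)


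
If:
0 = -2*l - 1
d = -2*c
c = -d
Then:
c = 0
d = 0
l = -1/2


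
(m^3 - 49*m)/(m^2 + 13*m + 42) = m*(m - 7)/(m + 6)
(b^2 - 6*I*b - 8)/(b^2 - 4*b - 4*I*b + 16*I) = (b - 2*I)/(b - 4)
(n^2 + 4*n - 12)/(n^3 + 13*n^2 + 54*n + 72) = (n - 2)/(n^2 + 7*n + 12)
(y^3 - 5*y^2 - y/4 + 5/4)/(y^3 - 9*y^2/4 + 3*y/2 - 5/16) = 4*(2*y^2 - 9*y - 5)/(8*y^2 - 14*y + 5)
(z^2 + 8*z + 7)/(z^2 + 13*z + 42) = (z + 1)/(z + 6)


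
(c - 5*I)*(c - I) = c^2 - 6*I*c - 5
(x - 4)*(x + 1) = x^2 - 3*x - 4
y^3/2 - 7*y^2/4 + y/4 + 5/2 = (y/2 + 1/2)*(y - 5/2)*(y - 2)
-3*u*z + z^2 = z*(-3*u + z)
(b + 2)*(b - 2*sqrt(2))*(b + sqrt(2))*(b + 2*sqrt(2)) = b^4 + sqrt(2)*b^3 + 2*b^3 - 8*b^2 + 2*sqrt(2)*b^2 - 16*b - 8*sqrt(2)*b - 16*sqrt(2)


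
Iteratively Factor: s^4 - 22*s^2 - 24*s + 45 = (s - 5)*(s^3 + 5*s^2 + 3*s - 9) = (s - 5)*(s + 3)*(s^2 + 2*s - 3) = (s - 5)*(s + 3)^2*(s - 1)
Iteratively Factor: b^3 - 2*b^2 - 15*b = (b - 5)*(b^2 + 3*b) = b*(b - 5)*(b + 3)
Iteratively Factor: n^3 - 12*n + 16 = (n - 2)*(n^2 + 2*n - 8) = (n - 2)*(n + 4)*(n - 2)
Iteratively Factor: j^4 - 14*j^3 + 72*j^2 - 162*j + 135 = (j - 5)*(j^3 - 9*j^2 + 27*j - 27) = (j - 5)*(j - 3)*(j^2 - 6*j + 9) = (j - 5)*(j - 3)^2*(j - 3)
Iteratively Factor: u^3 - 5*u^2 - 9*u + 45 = (u - 5)*(u^2 - 9) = (u - 5)*(u + 3)*(u - 3)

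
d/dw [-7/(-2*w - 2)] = -7/(2*(w + 1)^2)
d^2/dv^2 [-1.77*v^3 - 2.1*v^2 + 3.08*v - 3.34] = -10.62*v - 4.2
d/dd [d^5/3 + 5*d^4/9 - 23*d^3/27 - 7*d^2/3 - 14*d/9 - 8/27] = 5*d^4/3 + 20*d^3/9 - 23*d^2/9 - 14*d/3 - 14/9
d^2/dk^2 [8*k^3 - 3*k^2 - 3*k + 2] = 48*k - 6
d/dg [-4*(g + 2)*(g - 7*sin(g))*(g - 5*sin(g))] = 4*(g + 2)*(g - 7*sin(g))*(5*cos(g) - 1) + 4*(g + 2)*(g - 5*sin(g))*(7*cos(g) - 1) - 4*(g - 7*sin(g))*(g - 5*sin(g))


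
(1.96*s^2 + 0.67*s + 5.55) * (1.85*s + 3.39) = 3.626*s^3 + 7.8839*s^2 + 12.5388*s + 18.8145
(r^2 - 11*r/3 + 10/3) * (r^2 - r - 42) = r^4 - 14*r^3/3 - 35*r^2 + 452*r/3 - 140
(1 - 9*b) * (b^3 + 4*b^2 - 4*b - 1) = -9*b^4 - 35*b^3 + 40*b^2 + 5*b - 1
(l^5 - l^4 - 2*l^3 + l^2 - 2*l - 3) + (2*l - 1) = l^5 - l^4 - 2*l^3 + l^2 - 4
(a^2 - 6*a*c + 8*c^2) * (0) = 0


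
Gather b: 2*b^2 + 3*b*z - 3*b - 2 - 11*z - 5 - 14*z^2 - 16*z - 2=2*b^2 + b*(3*z - 3) - 14*z^2 - 27*z - 9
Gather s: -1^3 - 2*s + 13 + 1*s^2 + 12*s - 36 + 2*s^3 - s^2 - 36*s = 2*s^3 - 26*s - 24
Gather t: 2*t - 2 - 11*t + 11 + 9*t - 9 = 0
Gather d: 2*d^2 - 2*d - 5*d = 2*d^2 - 7*d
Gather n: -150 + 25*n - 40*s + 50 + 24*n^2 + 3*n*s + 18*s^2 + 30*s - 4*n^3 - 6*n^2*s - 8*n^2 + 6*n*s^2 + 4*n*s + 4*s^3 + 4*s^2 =-4*n^3 + n^2*(16 - 6*s) + n*(6*s^2 + 7*s + 25) + 4*s^3 + 22*s^2 - 10*s - 100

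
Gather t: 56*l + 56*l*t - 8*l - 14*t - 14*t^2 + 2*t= 48*l - 14*t^2 + t*(56*l - 12)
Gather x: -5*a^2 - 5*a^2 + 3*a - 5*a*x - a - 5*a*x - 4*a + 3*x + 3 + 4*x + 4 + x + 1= -10*a^2 - 2*a + x*(8 - 10*a) + 8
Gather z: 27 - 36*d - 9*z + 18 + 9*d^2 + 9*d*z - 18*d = 9*d^2 - 54*d + z*(9*d - 9) + 45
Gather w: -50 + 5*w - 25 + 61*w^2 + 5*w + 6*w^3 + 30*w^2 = 6*w^3 + 91*w^2 + 10*w - 75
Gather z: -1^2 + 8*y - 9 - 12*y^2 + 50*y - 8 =-12*y^2 + 58*y - 18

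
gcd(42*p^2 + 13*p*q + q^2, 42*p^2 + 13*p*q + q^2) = 42*p^2 + 13*p*q + q^2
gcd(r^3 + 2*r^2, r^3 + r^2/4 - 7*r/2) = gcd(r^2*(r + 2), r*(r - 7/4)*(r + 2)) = r^2 + 2*r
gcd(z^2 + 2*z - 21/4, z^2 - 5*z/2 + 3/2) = z - 3/2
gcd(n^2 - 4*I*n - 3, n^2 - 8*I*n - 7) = n - I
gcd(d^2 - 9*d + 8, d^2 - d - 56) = d - 8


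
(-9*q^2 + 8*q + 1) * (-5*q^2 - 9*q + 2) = 45*q^4 + 41*q^3 - 95*q^2 + 7*q + 2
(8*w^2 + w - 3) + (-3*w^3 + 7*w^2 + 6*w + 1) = -3*w^3 + 15*w^2 + 7*w - 2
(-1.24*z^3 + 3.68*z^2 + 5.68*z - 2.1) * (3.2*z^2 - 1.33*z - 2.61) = -3.968*z^5 + 13.4252*z^4 + 16.518*z^3 - 23.8792*z^2 - 12.0318*z + 5.481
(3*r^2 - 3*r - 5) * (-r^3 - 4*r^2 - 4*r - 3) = -3*r^5 - 9*r^4 + 5*r^3 + 23*r^2 + 29*r + 15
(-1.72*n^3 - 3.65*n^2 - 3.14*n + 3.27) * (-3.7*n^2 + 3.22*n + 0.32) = 6.364*n^5 + 7.9666*n^4 - 0.6854*n^3 - 23.3778*n^2 + 9.5246*n + 1.0464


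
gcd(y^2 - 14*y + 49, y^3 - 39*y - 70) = y - 7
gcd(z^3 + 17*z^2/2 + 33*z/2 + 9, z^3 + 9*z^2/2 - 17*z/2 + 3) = z + 6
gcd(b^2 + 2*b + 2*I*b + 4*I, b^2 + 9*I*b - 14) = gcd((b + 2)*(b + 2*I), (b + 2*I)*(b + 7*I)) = b + 2*I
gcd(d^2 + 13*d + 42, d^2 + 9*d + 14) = d + 7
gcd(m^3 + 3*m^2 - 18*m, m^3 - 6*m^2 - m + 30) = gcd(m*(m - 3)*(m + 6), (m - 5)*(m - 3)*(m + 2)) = m - 3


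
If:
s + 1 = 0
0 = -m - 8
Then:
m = -8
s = -1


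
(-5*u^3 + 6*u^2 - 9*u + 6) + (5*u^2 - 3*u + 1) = -5*u^3 + 11*u^2 - 12*u + 7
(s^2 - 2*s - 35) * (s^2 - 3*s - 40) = s^4 - 5*s^3 - 69*s^2 + 185*s + 1400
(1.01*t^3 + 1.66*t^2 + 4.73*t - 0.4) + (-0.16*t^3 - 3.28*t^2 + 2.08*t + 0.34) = 0.85*t^3 - 1.62*t^2 + 6.81*t - 0.06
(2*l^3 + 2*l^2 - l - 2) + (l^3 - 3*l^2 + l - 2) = 3*l^3 - l^2 - 4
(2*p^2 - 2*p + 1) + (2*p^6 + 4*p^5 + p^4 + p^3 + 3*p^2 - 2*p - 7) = 2*p^6 + 4*p^5 + p^4 + p^3 + 5*p^2 - 4*p - 6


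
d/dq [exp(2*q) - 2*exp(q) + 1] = 2*(exp(q) - 1)*exp(q)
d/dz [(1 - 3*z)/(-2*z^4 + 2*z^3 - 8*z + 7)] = (6*z^4 - 6*z^3 + 24*z - 2*(3*z - 1)*(4*z^3 - 3*z^2 + 4) - 21)/(2*z^4 - 2*z^3 + 8*z - 7)^2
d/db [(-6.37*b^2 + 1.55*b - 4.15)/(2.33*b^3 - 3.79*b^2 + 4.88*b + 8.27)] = (14.8421*b^4 - 7.223*b^3 + 3.79740000000001*b^2 - 136.8168*b + 33.0705)/(5.4289*b^6 - 17.6614*b^5 + 37.1049*b^4 + 1.5478*b^3 - 38.8722*b^2 + 80.7152*b + 68.3929)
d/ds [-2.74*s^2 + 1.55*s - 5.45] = 1.55 - 5.48*s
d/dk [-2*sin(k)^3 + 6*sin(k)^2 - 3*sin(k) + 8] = 3*(4*sin(k) + cos(2*k) - 2)*cos(k)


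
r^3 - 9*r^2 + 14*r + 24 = (r - 6)*(r - 4)*(r + 1)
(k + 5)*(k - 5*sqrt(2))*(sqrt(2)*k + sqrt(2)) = sqrt(2)*k^3 - 10*k^2 + 6*sqrt(2)*k^2 - 60*k + 5*sqrt(2)*k - 50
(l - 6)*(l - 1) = l^2 - 7*l + 6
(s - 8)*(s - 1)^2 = s^3 - 10*s^2 + 17*s - 8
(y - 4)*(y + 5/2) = y^2 - 3*y/2 - 10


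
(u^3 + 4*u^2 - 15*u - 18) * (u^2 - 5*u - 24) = u^5 - u^4 - 59*u^3 - 39*u^2 + 450*u + 432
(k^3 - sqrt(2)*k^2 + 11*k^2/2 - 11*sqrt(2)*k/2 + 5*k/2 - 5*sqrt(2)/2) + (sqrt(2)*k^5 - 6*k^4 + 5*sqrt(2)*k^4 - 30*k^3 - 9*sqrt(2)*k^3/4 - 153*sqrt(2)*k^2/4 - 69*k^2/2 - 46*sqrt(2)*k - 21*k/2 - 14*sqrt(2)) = sqrt(2)*k^5 - 6*k^4 + 5*sqrt(2)*k^4 - 29*k^3 - 9*sqrt(2)*k^3/4 - 157*sqrt(2)*k^2/4 - 29*k^2 - 103*sqrt(2)*k/2 - 8*k - 33*sqrt(2)/2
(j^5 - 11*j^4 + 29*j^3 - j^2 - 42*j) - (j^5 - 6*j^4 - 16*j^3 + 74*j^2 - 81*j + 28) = -5*j^4 + 45*j^3 - 75*j^2 + 39*j - 28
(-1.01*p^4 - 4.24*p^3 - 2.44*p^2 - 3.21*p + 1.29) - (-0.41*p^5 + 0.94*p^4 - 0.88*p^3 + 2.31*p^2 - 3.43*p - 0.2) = 0.41*p^5 - 1.95*p^4 - 3.36*p^3 - 4.75*p^2 + 0.22*p + 1.49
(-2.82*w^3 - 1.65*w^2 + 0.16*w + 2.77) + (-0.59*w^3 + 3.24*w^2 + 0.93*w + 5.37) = -3.41*w^3 + 1.59*w^2 + 1.09*w + 8.14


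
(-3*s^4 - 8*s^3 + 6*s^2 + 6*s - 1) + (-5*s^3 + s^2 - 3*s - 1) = -3*s^4 - 13*s^3 + 7*s^2 + 3*s - 2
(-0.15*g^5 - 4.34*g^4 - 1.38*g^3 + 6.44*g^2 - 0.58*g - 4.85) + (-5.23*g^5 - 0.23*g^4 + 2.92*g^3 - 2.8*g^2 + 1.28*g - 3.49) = -5.38*g^5 - 4.57*g^4 + 1.54*g^3 + 3.64*g^2 + 0.7*g - 8.34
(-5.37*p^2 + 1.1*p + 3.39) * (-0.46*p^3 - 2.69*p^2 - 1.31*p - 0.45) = 2.4702*p^5 + 13.9393*p^4 + 2.5163*p^3 - 8.1436*p^2 - 4.9359*p - 1.5255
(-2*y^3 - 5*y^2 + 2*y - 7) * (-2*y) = 4*y^4 + 10*y^3 - 4*y^2 + 14*y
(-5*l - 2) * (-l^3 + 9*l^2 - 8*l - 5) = 5*l^4 - 43*l^3 + 22*l^2 + 41*l + 10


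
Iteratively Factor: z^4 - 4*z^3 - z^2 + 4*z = (z)*(z^3 - 4*z^2 - z + 4) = z*(z - 1)*(z^2 - 3*z - 4) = z*(z - 4)*(z - 1)*(z + 1)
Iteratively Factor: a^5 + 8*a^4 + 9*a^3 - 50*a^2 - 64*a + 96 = (a - 1)*(a^4 + 9*a^3 + 18*a^2 - 32*a - 96) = (a - 1)*(a + 4)*(a^3 + 5*a^2 - 2*a - 24) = (a - 1)*(a + 4)^2*(a^2 + a - 6) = (a - 1)*(a + 3)*(a + 4)^2*(a - 2)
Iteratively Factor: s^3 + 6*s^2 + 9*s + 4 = (s + 1)*(s^2 + 5*s + 4) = (s + 1)*(s + 4)*(s + 1)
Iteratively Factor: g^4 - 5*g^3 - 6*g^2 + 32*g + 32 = (g - 4)*(g^3 - g^2 - 10*g - 8) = (g - 4)*(g + 1)*(g^2 - 2*g - 8) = (g - 4)^2*(g + 1)*(g + 2)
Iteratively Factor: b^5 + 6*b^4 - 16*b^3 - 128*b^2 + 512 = (b + 4)*(b^4 + 2*b^3 - 24*b^2 - 32*b + 128) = (b - 2)*(b + 4)*(b^3 + 4*b^2 - 16*b - 64) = (b - 2)*(b + 4)^2*(b^2 - 16) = (b - 2)*(b + 4)^3*(b - 4)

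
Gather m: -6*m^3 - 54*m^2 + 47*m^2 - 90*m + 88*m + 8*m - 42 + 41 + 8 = -6*m^3 - 7*m^2 + 6*m + 7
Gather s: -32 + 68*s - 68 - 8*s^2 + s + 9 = -8*s^2 + 69*s - 91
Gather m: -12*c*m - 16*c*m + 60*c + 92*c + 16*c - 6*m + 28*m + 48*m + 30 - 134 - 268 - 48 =168*c + m*(70 - 28*c) - 420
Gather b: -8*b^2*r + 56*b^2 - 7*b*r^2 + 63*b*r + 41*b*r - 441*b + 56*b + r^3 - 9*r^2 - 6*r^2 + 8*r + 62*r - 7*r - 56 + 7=b^2*(56 - 8*r) + b*(-7*r^2 + 104*r - 385) + r^3 - 15*r^2 + 63*r - 49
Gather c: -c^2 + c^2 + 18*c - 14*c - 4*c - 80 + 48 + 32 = 0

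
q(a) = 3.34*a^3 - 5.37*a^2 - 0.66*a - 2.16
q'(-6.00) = 424.50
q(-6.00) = -912.96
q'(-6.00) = 424.50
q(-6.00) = -912.96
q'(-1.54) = 39.64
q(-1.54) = -26.08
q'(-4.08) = 209.96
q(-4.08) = -315.70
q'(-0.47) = 6.60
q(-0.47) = -3.38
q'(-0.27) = 2.97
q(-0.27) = -2.44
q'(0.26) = -2.78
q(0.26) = -2.64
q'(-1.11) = 23.61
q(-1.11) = -12.61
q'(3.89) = 109.19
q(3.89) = 110.62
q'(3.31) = 73.57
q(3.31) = 57.95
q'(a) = 10.02*a^2 - 10.74*a - 0.66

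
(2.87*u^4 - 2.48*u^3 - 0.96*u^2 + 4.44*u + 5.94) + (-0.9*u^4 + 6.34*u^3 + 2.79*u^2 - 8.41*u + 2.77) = 1.97*u^4 + 3.86*u^3 + 1.83*u^2 - 3.97*u + 8.71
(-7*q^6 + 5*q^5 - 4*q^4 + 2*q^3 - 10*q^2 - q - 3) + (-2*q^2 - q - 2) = -7*q^6 + 5*q^5 - 4*q^4 + 2*q^3 - 12*q^2 - 2*q - 5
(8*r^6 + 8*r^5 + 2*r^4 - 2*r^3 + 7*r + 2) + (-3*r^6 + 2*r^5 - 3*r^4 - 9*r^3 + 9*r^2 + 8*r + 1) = 5*r^6 + 10*r^5 - r^4 - 11*r^3 + 9*r^2 + 15*r + 3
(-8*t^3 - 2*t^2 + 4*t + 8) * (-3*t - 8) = 24*t^4 + 70*t^3 + 4*t^2 - 56*t - 64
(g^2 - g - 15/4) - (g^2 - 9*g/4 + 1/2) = 5*g/4 - 17/4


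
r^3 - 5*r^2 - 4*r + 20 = (r - 5)*(r - 2)*(r + 2)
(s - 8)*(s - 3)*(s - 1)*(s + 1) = s^4 - 11*s^3 + 23*s^2 + 11*s - 24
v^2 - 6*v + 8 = (v - 4)*(v - 2)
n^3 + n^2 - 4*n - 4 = (n - 2)*(n + 1)*(n + 2)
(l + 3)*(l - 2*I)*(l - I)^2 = l^4 + 3*l^3 - 4*I*l^3 - 5*l^2 - 12*I*l^2 - 15*l + 2*I*l + 6*I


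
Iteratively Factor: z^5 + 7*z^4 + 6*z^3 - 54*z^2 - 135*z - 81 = (z + 3)*(z^4 + 4*z^3 - 6*z^2 - 36*z - 27) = (z + 3)^2*(z^3 + z^2 - 9*z - 9) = (z - 3)*(z + 3)^2*(z^2 + 4*z + 3) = (z - 3)*(z + 1)*(z + 3)^2*(z + 3)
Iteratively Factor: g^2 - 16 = (g + 4)*(g - 4)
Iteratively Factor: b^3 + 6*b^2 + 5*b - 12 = (b + 3)*(b^2 + 3*b - 4) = (b + 3)*(b + 4)*(b - 1)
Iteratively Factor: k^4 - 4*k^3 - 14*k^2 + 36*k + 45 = (k - 3)*(k^3 - k^2 - 17*k - 15) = (k - 5)*(k - 3)*(k^2 + 4*k + 3) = (k - 5)*(k - 3)*(k + 1)*(k + 3)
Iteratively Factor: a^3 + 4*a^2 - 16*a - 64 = (a - 4)*(a^2 + 8*a + 16) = (a - 4)*(a + 4)*(a + 4)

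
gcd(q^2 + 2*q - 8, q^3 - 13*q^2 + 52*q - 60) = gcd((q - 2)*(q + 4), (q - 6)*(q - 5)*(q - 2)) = q - 2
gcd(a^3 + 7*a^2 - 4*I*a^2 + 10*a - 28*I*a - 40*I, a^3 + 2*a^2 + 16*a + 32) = a^2 + a*(2 - 4*I) - 8*I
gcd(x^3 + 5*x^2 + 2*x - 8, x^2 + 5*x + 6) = x + 2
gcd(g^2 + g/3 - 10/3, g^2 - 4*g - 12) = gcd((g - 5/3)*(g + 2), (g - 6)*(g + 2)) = g + 2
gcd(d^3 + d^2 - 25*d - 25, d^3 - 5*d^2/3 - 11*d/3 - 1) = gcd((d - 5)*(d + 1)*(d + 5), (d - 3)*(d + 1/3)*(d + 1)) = d + 1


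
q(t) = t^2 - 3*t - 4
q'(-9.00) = -21.00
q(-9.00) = 104.00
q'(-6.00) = -15.00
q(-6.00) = 50.00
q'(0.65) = -1.70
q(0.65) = -5.53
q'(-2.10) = -7.20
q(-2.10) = 6.71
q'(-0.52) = -4.04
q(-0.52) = -2.17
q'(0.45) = -2.10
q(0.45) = -5.15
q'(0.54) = -1.92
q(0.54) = -5.33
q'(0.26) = -2.48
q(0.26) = -4.71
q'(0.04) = -2.92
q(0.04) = -4.12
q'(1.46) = -0.08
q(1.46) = -6.25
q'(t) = 2*t - 3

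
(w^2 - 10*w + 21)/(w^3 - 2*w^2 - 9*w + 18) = (w - 7)/(w^2 + w - 6)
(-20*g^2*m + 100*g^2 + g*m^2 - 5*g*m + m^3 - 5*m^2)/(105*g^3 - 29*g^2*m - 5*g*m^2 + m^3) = (-4*g*m + 20*g + m^2 - 5*m)/(21*g^2 - 10*g*m + m^2)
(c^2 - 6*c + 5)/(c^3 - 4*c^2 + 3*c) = (c - 5)/(c*(c - 3))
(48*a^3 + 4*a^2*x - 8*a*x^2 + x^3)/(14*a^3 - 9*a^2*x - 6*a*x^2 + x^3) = (24*a^2 - 10*a*x + x^2)/(7*a^2 - 8*a*x + x^2)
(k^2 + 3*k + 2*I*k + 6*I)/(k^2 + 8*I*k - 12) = (k + 3)/(k + 6*I)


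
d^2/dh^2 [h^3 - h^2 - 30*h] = 6*h - 2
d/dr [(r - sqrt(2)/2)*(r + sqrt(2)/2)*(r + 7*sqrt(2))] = 3*r^2 + 14*sqrt(2)*r - 1/2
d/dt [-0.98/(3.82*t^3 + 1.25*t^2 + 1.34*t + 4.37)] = (11.2308*t^2 + 2.45*t + 1.3132)/(3.82*t^3 + 1.25*t^2 + 1.34*t + 4.37)^2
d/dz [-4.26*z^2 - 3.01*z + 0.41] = -8.52*z - 3.01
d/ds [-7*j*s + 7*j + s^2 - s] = -7*j + 2*s - 1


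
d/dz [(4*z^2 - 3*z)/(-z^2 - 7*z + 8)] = (-31*z^2 + 64*z - 24)/(z^4 + 14*z^3 + 33*z^2 - 112*z + 64)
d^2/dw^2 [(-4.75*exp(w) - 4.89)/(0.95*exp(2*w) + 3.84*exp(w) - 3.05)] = (-4.286875*exp(4*w) - 0.324900000000014*exp(3*w) - 136.09491*exp(2*w) - 184.413084*exp(w) - 101.458555)*exp(w)/(0.857375*exp(6*w) + 10.3968*exp(5*w) + 33.767085*exp(4*w) - 10.135296*exp(3*w) - 108.410115*exp(2*w) + 107.1648*exp(w) - 28.372625)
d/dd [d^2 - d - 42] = 2*d - 1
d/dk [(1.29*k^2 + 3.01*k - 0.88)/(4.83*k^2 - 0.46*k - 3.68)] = (-15.1317*k^2 - 0.993600000000001*k - 11.4816)/(23.3289*k^4 - 4.4436*k^3 - 35.3372*k^2 + 3.3856*k + 13.5424)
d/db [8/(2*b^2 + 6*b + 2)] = 4*(-2*b - 3)/(b^2 + 3*b + 1)^2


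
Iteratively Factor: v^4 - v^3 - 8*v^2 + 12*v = (v + 3)*(v^3 - 4*v^2 + 4*v) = v*(v + 3)*(v^2 - 4*v + 4) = v*(v - 2)*(v + 3)*(v - 2)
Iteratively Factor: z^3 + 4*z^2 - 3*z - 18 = (z + 3)*(z^2 + z - 6) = (z + 3)^2*(z - 2)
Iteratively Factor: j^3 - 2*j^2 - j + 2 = (j + 1)*(j^2 - 3*j + 2) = (j - 1)*(j + 1)*(j - 2)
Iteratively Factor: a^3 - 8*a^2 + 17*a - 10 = (a - 1)*(a^2 - 7*a + 10) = (a - 2)*(a - 1)*(a - 5)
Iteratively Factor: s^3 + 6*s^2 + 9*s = (s)*(s^2 + 6*s + 9) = s*(s + 3)*(s + 3)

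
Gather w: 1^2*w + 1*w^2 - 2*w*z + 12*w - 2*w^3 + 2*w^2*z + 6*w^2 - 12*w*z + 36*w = -2*w^3 + w^2*(2*z + 7) + w*(49 - 14*z)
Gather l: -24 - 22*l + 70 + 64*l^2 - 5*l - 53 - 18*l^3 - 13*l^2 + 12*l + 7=-18*l^3 + 51*l^2 - 15*l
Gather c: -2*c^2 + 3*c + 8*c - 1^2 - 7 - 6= -2*c^2 + 11*c - 14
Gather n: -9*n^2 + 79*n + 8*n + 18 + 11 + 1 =-9*n^2 + 87*n + 30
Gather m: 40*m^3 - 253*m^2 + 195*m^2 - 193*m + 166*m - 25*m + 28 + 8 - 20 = 40*m^3 - 58*m^2 - 52*m + 16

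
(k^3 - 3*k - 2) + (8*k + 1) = k^3 + 5*k - 1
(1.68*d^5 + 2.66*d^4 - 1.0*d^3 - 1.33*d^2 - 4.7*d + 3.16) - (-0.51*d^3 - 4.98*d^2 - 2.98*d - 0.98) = 1.68*d^5 + 2.66*d^4 - 0.49*d^3 + 3.65*d^2 - 1.72*d + 4.14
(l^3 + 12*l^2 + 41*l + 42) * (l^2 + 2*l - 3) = l^5 + 14*l^4 + 62*l^3 + 88*l^2 - 39*l - 126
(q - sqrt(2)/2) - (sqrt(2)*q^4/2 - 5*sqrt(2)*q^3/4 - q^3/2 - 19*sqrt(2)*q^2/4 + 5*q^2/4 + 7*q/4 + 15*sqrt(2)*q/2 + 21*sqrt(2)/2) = -sqrt(2)*q^4/2 + q^3/2 + 5*sqrt(2)*q^3/4 - 5*q^2/4 + 19*sqrt(2)*q^2/4 - 15*sqrt(2)*q/2 - 3*q/4 - 11*sqrt(2)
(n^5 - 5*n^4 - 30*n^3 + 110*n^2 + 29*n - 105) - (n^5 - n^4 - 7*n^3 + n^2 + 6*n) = -4*n^4 - 23*n^3 + 109*n^2 + 23*n - 105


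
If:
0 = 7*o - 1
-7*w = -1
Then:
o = 1/7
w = 1/7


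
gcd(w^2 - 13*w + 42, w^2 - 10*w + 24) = w - 6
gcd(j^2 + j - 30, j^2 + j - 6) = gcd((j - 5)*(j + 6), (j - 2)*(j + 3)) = 1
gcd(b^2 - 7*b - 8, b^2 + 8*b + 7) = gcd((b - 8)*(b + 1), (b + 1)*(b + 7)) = b + 1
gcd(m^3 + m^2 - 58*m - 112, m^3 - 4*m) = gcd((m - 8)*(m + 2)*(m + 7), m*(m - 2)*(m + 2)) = m + 2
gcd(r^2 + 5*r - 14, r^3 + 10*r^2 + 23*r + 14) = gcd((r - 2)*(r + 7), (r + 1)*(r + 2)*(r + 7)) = r + 7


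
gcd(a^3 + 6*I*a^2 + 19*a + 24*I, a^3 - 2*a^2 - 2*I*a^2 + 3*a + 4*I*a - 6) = a^2 - 2*I*a + 3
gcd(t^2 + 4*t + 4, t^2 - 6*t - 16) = t + 2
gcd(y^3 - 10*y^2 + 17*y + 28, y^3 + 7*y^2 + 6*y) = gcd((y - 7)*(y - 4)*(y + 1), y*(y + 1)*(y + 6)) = y + 1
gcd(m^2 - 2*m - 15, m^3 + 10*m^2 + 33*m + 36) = m + 3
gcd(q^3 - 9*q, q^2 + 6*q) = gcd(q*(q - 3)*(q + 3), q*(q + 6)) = q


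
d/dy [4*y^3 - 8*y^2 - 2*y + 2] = 12*y^2 - 16*y - 2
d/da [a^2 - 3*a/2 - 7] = 2*a - 3/2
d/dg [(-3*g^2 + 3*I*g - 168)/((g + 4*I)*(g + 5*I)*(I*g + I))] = (-3*I*g^4 - 6*g^3 + g^2*(-30 - 591*I) + g*(3024 - 456*I) + 1452 + 3360*I)/(g^6 + g^5*(2 + 18*I) + g^4*(-120 + 36*I) + g^3*(-242 - 342*I) + g^2*(279 - 720*I) + g*(800 - 360*I) + 400)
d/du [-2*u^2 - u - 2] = -4*u - 1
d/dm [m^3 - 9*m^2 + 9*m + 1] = 3*m^2 - 18*m + 9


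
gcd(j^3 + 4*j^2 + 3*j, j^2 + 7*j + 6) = j + 1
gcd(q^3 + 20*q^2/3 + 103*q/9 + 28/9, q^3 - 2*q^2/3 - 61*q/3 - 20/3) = q^2 + 13*q/3 + 4/3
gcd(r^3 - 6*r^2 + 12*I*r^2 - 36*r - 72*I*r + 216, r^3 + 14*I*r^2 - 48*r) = r + 6*I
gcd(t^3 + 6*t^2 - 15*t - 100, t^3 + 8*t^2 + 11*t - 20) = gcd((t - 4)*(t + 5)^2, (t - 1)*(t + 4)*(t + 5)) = t + 5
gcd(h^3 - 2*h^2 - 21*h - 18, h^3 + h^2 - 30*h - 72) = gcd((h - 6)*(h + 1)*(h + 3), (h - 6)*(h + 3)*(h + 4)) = h^2 - 3*h - 18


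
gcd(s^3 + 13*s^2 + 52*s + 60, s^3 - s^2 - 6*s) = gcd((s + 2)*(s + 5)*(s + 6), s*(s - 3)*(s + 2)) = s + 2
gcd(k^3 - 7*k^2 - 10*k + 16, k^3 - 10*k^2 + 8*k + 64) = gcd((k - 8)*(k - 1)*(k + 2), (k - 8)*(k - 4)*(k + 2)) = k^2 - 6*k - 16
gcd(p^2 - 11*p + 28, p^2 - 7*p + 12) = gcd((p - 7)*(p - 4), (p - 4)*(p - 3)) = p - 4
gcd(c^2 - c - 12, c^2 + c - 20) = c - 4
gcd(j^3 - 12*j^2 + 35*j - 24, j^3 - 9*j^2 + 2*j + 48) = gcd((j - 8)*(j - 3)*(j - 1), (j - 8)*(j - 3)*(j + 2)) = j^2 - 11*j + 24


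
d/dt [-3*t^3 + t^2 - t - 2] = -9*t^2 + 2*t - 1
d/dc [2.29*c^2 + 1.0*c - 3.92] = 4.58*c + 1.0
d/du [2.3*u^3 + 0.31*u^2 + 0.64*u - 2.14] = 6.9*u^2 + 0.62*u + 0.64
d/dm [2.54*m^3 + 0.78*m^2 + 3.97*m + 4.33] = 7.62*m^2 + 1.56*m + 3.97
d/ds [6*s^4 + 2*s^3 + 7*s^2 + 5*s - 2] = 24*s^3 + 6*s^2 + 14*s + 5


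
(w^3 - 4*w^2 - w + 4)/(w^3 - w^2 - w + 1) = (w - 4)/(w - 1)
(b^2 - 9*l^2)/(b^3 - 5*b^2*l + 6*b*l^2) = (b + 3*l)/(b*(b - 2*l))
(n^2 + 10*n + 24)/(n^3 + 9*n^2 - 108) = (n + 4)/(n^2 + 3*n - 18)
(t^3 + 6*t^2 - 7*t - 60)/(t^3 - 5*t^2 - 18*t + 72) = (t + 5)/(t - 6)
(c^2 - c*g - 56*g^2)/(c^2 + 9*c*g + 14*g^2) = (c - 8*g)/(c + 2*g)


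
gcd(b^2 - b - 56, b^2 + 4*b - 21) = b + 7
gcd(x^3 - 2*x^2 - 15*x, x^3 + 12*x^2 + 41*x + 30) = 1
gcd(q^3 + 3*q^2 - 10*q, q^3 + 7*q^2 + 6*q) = q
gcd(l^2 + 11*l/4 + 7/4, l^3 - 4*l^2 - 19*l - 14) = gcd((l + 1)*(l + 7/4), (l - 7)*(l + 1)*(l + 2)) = l + 1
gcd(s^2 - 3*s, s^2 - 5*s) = s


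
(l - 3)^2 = l^2 - 6*l + 9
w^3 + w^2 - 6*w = w*(w - 2)*(w + 3)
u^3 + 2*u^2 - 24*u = u*(u - 4)*(u + 6)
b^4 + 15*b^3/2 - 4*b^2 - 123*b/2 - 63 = (b - 3)*(b + 3/2)*(b + 2)*(b + 7)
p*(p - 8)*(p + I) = p^3 - 8*p^2 + I*p^2 - 8*I*p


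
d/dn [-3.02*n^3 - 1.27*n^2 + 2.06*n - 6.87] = -9.06*n^2 - 2.54*n + 2.06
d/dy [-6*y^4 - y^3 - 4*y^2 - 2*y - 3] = -24*y^3 - 3*y^2 - 8*y - 2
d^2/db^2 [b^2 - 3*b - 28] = 2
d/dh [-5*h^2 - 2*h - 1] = -10*h - 2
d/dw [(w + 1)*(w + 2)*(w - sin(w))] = -(w + 1)*(w + 2)*(cos(w) - 1) + (w + 1)*(w - sin(w)) + (w + 2)*(w - sin(w))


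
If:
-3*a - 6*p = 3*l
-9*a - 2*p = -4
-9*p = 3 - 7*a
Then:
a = 42/95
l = -44/95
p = 1/95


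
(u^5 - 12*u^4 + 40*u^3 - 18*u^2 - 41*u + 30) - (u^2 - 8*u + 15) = u^5 - 12*u^4 + 40*u^3 - 19*u^2 - 33*u + 15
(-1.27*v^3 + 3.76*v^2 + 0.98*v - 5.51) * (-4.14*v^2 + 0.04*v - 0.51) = 5.2578*v^5 - 15.6172*v^4 - 3.2591*v^3 + 20.933*v^2 - 0.7202*v + 2.8101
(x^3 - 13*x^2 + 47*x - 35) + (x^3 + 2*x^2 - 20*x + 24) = 2*x^3 - 11*x^2 + 27*x - 11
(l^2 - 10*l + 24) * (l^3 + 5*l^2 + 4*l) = l^5 - 5*l^4 - 22*l^3 + 80*l^2 + 96*l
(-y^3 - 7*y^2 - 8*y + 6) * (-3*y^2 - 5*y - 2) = 3*y^5 + 26*y^4 + 61*y^3 + 36*y^2 - 14*y - 12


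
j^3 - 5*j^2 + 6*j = j*(j - 3)*(j - 2)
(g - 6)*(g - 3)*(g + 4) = g^3 - 5*g^2 - 18*g + 72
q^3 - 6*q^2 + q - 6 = (q - 6)*(q - I)*(q + I)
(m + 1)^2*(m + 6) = m^3 + 8*m^2 + 13*m + 6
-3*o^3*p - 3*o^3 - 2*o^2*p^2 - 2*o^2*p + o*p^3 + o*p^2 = (-3*o + p)*(o + p)*(o*p + o)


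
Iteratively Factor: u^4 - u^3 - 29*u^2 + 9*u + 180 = (u - 3)*(u^3 + 2*u^2 - 23*u - 60) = (u - 3)*(u + 3)*(u^2 - u - 20) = (u - 3)*(u + 3)*(u + 4)*(u - 5)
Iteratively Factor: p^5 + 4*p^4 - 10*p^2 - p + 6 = (p - 1)*(p^4 + 5*p^3 + 5*p^2 - 5*p - 6) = (p - 1)*(p + 2)*(p^3 + 3*p^2 - p - 3) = (p - 1)*(p + 1)*(p + 2)*(p^2 + 2*p - 3) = (p - 1)*(p + 1)*(p + 2)*(p + 3)*(p - 1)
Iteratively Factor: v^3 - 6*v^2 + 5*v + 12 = (v - 3)*(v^2 - 3*v - 4) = (v - 3)*(v + 1)*(v - 4)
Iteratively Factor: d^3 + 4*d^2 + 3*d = (d + 1)*(d^2 + 3*d) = (d + 1)*(d + 3)*(d)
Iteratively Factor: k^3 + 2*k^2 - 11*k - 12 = (k + 4)*(k^2 - 2*k - 3) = (k + 1)*(k + 4)*(k - 3)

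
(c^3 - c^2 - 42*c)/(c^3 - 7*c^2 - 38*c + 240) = c*(c - 7)/(c^2 - 13*c + 40)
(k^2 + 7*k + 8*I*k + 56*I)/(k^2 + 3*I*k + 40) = (k + 7)/(k - 5*I)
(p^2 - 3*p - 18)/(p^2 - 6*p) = (p + 3)/p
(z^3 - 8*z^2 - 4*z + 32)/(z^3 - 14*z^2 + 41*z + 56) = (z^2 - 4)/(z^2 - 6*z - 7)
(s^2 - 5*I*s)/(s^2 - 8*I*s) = (s - 5*I)/(s - 8*I)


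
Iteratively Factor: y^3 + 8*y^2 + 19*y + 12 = (y + 3)*(y^2 + 5*y + 4) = (y + 3)*(y + 4)*(y + 1)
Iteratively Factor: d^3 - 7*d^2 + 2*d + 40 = (d + 2)*(d^2 - 9*d + 20) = (d - 4)*(d + 2)*(d - 5)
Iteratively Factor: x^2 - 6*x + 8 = (x - 2)*(x - 4)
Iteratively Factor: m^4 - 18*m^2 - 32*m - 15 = (m + 1)*(m^3 - m^2 - 17*m - 15) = (m - 5)*(m + 1)*(m^2 + 4*m + 3) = (m - 5)*(m + 1)^2*(m + 3)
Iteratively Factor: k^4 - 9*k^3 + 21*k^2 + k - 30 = (k - 3)*(k^3 - 6*k^2 + 3*k + 10) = (k - 3)*(k + 1)*(k^2 - 7*k + 10) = (k - 5)*(k - 3)*(k + 1)*(k - 2)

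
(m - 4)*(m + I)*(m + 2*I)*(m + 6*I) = m^4 - 4*m^3 + 9*I*m^3 - 20*m^2 - 36*I*m^2 + 80*m - 12*I*m + 48*I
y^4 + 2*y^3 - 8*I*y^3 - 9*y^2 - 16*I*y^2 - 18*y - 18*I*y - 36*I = (y + 2)*(y - 6*I)*(y - 3*I)*(y + I)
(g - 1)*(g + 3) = g^2 + 2*g - 3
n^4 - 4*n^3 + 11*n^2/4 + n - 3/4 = (n - 3)*(n - 1)*(n - 1/2)*(n + 1/2)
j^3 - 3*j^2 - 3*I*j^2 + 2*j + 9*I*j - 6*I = (j - 2)*(j - 1)*(j - 3*I)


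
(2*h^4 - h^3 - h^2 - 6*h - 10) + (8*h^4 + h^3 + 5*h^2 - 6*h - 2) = 10*h^4 + 4*h^2 - 12*h - 12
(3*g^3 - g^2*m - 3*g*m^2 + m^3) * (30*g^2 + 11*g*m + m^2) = 90*g^5 + 3*g^4*m - 98*g^3*m^2 - 4*g^2*m^3 + 8*g*m^4 + m^5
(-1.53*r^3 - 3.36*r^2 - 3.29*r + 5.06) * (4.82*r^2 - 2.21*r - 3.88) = -7.3746*r^5 - 12.8139*r^4 - 2.4958*r^3 + 44.6969*r^2 + 1.5826*r - 19.6328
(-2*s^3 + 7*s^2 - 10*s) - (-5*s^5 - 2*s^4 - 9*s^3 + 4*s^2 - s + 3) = 5*s^5 + 2*s^4 + 7*s^3 + 3*s^2 - 9*s - 3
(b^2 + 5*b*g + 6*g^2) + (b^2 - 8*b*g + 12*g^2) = 2*b^2 - 3*b*g + 18*g^2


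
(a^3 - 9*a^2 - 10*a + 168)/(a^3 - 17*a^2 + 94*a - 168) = (a + 4)/(a - 4)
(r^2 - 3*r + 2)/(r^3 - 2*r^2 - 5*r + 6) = (r - 2)/(r^2 - r - 6)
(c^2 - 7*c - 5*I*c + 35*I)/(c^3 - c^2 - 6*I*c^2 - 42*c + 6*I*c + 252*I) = (c - 5*I)/(c^2 + 6*c*(1 - I) - 36*I)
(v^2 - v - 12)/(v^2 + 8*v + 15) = (v - 4)/(v + 5)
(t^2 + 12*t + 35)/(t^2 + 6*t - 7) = (t + 5)/(t - 1)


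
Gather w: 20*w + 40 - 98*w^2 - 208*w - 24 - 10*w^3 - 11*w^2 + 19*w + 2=-10*w^3 - 109*w^2 - 169*w + 18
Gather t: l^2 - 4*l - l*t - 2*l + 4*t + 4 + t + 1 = l^2 - 6*l + t*(5 - l) + 5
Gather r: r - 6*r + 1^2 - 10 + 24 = 15 - 5*r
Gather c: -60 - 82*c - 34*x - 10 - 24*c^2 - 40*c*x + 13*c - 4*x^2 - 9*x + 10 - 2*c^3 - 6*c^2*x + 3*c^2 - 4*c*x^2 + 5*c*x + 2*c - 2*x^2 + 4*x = -2*c^3 + c^2*(-6*x - 21) + c*(-4*x^2 - 35*x - 67) - 6*x^2 - 39*x - 60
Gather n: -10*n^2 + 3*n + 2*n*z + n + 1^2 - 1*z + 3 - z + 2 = -10*n^2 + n*(2*z + 4) - 2*z + 6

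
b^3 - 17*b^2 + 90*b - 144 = (b - 8)*(b - 6)*(b - 3)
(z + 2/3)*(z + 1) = z^2 + 5*z/3 + 2/3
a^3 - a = a*(a - 1)*(a + 1)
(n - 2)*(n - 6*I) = n^2 - 2*n - 6*I*n + 12*I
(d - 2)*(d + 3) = d^2 + d - 6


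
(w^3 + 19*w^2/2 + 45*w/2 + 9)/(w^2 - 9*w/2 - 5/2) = (w^2 + 9*w + 18)/(w - 5)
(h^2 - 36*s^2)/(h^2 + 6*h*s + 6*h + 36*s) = (h - 6*s)/(h + 6)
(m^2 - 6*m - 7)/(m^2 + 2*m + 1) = (m - 7)/(m + 1)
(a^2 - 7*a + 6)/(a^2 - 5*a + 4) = (a - 6)/(a - 4)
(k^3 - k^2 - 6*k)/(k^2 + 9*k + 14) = k*(k - 3)/(k + 7)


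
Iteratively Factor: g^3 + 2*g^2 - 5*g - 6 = (g + 3)*(g^2 - g - 2) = (g + 1)*(g + 3)*(g - 2)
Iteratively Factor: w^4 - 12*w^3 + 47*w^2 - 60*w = (w - 3)*(w^3 - 9*w^2 + 20*w) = (w - 5)*(w - 3)*(w^2 - 4*w) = (w - 5)*(w - 4)*(w - 3)*(w)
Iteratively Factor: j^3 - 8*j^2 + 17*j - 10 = (j - 5)*(j^2 - 3*j + 2) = (j - 5)*(j - 2)*(j - 1)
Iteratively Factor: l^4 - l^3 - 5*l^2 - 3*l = (l + 1)*(l^3 - 2*l^2 - 3*l) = (l - 3)*(l + 1)*(l^2 + l) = l*(l - 3)*(l + 1)*(l + 1)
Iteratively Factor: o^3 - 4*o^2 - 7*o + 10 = (o - 5)*(o^2 + o - 2) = (o - 5)*(o + 2)*(o - 1)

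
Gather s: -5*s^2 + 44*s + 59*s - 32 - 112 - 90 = -5*s^2 + 103*s - 234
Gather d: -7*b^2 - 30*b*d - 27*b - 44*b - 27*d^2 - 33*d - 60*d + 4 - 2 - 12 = -7*b^2 - 71*b - 27*d^2 + d*(-30*b - 93) - 10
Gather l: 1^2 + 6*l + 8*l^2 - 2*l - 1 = 8*l^2 + 4*l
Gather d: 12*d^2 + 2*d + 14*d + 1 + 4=12*d^2 + 16*d + 5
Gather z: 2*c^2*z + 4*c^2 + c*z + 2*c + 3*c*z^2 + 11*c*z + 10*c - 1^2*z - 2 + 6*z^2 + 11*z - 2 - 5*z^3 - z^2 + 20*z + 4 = 4*c^2 + 12*c - 5*z^3 + z^2*(3*c + 5) + z*(2*c^2 + 12*c + 30)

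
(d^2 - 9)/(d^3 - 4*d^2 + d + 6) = (d + 3)/(d^2 - d - 2)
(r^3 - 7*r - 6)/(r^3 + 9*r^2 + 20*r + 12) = (r - 3)/(r + 6)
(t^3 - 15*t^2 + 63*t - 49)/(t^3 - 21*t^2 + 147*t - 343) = (t - 1)/(t - 7)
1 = 1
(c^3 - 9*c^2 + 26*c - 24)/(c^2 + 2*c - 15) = (c^2 - 6*c + 8)/(c + 5)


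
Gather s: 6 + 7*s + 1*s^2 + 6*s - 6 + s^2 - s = 2*s^2 + 12*s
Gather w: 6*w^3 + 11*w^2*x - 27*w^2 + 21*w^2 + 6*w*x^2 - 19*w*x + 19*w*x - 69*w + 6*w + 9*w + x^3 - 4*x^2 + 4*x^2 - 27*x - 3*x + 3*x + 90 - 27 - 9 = 6*w^3 + w^2*(11*x - 6) + w*(6*x^2 - 54) + x^3 - 27*x + 54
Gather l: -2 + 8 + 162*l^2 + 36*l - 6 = 162*l^2 + 36*l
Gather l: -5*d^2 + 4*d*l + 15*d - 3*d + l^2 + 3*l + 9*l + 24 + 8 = -5*d^2 + 12*d + l^2 + l*(4*d + 12) + 32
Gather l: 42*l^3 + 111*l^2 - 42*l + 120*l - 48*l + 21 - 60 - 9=42*l^3 + 111*l^2 + 30*l - 48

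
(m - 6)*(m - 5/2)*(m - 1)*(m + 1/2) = m^4 - 9*m^3 + 75*m^2/4 - 13*m/4 - 15/2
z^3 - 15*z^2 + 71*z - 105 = (z - 7)*(z - 5)*(z - 3)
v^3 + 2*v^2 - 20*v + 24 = (v - 2)^2*(v + 6)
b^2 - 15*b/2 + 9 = (b - 6)*(b - 3/2)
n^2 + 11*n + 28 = (n + 4)*(n + 7)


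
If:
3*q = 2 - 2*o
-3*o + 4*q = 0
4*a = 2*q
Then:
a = 3/17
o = 8/17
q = 6/17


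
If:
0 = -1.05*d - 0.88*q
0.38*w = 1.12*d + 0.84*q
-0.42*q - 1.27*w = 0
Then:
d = 0.00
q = 0.00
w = 0.00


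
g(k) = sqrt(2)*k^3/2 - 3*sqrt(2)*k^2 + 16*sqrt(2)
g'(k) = 3*sqrt(2)*k^2/2 - 6*sqrt(2)*k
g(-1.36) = 13.00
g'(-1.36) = 15.46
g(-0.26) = 22.33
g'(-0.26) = 2.35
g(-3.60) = -65.35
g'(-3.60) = 58.04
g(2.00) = 11.31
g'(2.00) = -8.49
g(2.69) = 5.69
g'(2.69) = -7.48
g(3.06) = 3.16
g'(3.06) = -6.10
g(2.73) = 5.39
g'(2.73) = -7.35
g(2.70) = 5.62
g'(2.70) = -7.45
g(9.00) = 194.45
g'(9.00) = 95.46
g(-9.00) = -836.51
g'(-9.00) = 248.19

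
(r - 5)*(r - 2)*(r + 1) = r^3 - 6*r^2 + 3*r + 10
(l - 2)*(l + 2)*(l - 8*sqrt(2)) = l^3 - 8*sqrt(2)*l^2 - 4*l + 32*sqrt(2)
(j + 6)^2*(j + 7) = j^3 + 19*j^2 + 120*j + 252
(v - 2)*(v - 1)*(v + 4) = v^3 + v^2 - 10*v + 8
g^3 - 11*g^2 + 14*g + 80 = (g - 8)*(g - 5)*(g + 2)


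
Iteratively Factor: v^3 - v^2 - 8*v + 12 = (v + 3)*(v^2 - 4*v + 4) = (v - 2)*(v + 3)*(v - 2)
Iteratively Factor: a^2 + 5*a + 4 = (a + 1)*(a + 4)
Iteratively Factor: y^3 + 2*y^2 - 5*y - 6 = (y - 2)*(y^2 + 4*y + 3) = (y - 2)*(y + 3)*(y + 1)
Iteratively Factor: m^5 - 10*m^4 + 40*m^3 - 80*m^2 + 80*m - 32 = (m - 2)*(m^4 - 8*m^3 + 24*m^2 - 32*m + 16) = (m - 2)^2*(m^3 - 6*m^2 + 12*m - 8) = (m - 2)^3*(m^2 - 4*m + 4) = (m - 2)^4*(m - 2)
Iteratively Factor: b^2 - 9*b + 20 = (b - 4)*(b - 5)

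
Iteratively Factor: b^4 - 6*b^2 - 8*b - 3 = (b + 1)*(b^3 - b^2 - 5*b - 3) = (b - 3)*(b + 1)*(b^2 + 2*b + 1) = (b - 3)*(b + 1)^2*(b + 1)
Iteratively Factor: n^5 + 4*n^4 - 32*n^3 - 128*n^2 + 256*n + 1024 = (n + 4)*(n^4 - 32*n^2 + 256) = (n - 4)*(n + 4)*(n^3 + 4*n^2 - 16*n - 64) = (n - 4)*(n + 4)^2*(n^2 - 16) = (n - 4)*(n + 4)^3*(n - 4)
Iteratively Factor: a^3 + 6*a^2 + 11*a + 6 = (a + 2)*(a^2 + 4*a + 3) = (a + 2)*(a + 3)*(a + 1)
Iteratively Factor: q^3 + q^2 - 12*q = (q + 4)*(q^2 - 3*q) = q*(q + 4)*(q - 3)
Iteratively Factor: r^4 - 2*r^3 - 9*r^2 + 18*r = (r - 2)*(r^3 - 9*r) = (r - 2)*(r + 3)*(r^2 - 3*r) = (r - 3)*(r - 2)*(r + 3)*(r)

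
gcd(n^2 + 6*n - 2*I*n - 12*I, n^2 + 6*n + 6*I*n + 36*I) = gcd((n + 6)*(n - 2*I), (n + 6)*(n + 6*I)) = n + 6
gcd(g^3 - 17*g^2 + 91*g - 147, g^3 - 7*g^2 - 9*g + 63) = g^2 - 10*g + 21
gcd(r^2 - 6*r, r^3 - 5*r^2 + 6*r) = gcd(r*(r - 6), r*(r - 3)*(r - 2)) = r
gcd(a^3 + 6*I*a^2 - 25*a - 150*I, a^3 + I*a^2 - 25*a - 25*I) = a^2 - 25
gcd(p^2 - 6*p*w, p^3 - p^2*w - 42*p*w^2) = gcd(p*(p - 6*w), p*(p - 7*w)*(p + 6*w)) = p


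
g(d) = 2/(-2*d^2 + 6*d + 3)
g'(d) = 2*(4*d - 6)/(-2*d^2 + 6*d + 3)^2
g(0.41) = 0.39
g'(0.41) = -0.33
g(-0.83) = -0.60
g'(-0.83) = -1.65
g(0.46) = 0.37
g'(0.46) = -0.29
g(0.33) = 0.42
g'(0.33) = -0.41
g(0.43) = 0.38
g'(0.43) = -0.32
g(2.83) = 0.50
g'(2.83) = 0.68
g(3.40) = 7.14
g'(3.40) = 193.88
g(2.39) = 0.34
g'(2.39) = 0.20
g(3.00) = 0.67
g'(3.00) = 1.33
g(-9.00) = -0.00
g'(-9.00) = 0.00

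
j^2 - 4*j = j*(j - 4)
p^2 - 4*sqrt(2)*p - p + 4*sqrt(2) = (p - 1)*(p - 4*sqrt(2))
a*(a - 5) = a^2 - 5*a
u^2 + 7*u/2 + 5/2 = (u + 1)*(u + 5/2)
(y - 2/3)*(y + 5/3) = y^2 + y - 10/9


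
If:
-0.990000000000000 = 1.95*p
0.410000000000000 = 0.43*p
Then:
No Solution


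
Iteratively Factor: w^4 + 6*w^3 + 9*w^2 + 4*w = (w + 4)*(w^3 + 2*w^2 + w) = w*(w + 4)*(w^2 + 2*w + 1) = w*(w + 1)*(w + 4)*(w + 1)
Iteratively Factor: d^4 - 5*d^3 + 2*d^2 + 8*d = (d - 2)*(d^3 - 3*d^2 - 4*d) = (d - 2)*(d + 1)*(d^2 - 4*d) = (d - 4)*(d - 2)*(d + 1)*(d)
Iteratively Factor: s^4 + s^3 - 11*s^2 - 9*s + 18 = (s + 3)*(s^3 - 2*s^2 - 5*s + 6) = (s - 1)*(s + 3)*(s^2 - s - 6) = (s - 1)*(s + 2)*(s + 3)*(s - 3)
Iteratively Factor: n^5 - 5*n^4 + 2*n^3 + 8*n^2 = (n + 1)*(n^4 - 6*n^3 + 8*n^2) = (n - 4)*(n + 1)*(n^3 - 2*n^2) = n*(n - 4)*(n + 1)*(n^2 - 2*n) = n^2*(n - 4)*(n + 1)*(n - 2)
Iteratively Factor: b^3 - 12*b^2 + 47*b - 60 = (b - 5)*(b^2 - 7*b + 12) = (b - 5)*(b - 3)*(b - 4)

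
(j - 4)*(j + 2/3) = j^2 - 10*j/3 - 8/3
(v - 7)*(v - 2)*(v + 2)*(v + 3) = v^4 - 4*v^3 - 25*v^2 + 16*v + 84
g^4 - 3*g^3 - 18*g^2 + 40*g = g*(g - 5)*(g - 2)*(g + 4)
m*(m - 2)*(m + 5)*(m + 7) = m^4 + 10*m^3 + 11*m^2 - 70*m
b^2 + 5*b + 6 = (b + 2)*(b + 3)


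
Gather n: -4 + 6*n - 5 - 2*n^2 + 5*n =-2*n^2 + 11*n - 9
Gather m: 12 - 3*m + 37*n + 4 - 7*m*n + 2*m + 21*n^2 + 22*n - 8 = m*(-7*n - 1) + 21*n^2 + 59*n + 8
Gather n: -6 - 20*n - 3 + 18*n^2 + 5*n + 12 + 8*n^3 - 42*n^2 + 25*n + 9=8*n^3 - 24*n^2 + 10*n + 12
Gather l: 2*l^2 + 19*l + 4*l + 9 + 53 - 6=2*l^2 + 23*l + 56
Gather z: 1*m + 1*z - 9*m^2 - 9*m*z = -9*m^2 + m + z*(1 - 9*m)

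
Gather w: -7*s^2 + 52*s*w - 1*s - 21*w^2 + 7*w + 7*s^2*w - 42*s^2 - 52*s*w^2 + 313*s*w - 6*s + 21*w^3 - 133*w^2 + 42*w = -49*s^2 - 7*s + 21*w^3 + w^2*(-52*s - 154) + w*(7*s^2 + 365*s + 49)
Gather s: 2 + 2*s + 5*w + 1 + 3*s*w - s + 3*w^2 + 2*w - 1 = s*(3*w + 1) + 3*w^2 + 7*w + 2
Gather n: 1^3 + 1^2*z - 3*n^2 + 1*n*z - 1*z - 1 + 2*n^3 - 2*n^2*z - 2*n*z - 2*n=2*n^3 + n^2*(-2*z - 3) + n*(-z - 2)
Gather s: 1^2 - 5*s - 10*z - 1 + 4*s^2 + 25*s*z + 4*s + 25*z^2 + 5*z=4*s^2 + s*(25*z - 1) + 25*z^2 - 5*z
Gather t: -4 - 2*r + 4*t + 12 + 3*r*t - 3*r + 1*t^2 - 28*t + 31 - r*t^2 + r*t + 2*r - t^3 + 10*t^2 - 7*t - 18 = -3*r - t^3 + t^2*(11 - r) + t*(4*r - 31) + 21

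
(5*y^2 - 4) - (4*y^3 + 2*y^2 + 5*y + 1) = -4*y^3 + 3*y^2 - 5*y - 5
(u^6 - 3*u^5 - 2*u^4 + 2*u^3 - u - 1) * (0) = 0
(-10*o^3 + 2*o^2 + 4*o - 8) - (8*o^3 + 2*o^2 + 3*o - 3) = -18*o^3 + o - 5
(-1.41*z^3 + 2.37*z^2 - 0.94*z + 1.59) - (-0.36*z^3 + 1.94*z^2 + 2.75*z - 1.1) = -1.05*z^3 + 0.43*z^2 - 3.69*z + 2.69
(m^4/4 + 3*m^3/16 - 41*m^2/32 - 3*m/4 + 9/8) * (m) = m^5/4 + 3*m^4/16 - 41*m^3/32 - 3*m^2/4 + 9*m/8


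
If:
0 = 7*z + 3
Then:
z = -3/7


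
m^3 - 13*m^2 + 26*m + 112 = (m - 8)*(m - 7)*(m + 2)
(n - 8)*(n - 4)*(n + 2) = n^3 - 10*n^2 + 8*n + 64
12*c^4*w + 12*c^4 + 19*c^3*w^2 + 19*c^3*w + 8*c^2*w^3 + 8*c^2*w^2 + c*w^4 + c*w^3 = (c + w)*(3*c + w)*(4*c + w)*(c*w + c)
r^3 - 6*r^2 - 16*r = r*(r - 8)*(r + 2)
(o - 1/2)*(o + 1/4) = o^2 - o/4 - 1/8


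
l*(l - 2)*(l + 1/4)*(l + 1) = l^4 - 3*l^3/4 - 9*l^2/4 - l/2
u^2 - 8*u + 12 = (u - 6)*(u - 2)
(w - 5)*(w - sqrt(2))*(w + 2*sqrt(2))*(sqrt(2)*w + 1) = sqrt(2)*w^4 - 5*sqrt(2)*w^3 + 3*w^3 - 15*w^2 - 3*sqrt(2)*w^2 - 4*w + 15*sqrt(2)*w + 20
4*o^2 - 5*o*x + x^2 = (-4*o + x)*(-o + x)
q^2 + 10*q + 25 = (q + 5)^2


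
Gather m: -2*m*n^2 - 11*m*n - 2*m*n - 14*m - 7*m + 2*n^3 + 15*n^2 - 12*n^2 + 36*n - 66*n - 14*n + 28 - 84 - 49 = m*(-2*n^2 - 13*n - 21) + 2*n^3 + 3*n^2 - 44*n - 105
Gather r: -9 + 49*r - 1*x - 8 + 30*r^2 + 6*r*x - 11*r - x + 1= 30*r^2 + r*(6*x + 38) - 2*x - 16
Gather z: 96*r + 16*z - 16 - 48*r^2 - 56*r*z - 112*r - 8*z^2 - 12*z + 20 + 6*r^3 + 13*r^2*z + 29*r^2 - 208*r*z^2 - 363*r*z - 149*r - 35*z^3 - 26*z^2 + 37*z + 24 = 6*r^3 - 19*r^2 - 165*r - 35*z^3 + z^2*(-208*r - 34) + z*(13*r^2 - 419*r + 41) + 28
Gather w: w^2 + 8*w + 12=w^2 + 8*w + 12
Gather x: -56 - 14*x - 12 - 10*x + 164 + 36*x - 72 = 12*x + 24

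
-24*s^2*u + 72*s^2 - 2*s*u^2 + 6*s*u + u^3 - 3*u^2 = (-6*s + u)*(4*s + u)*(u - 3)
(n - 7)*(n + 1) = n^2 - 6*n - 7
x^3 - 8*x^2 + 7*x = x*(x - 7)*(x - 1)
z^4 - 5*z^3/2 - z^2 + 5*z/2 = z*(z - 5/2)*(z - 1)*(z + 1)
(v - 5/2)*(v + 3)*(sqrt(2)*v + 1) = sqrt(2)*v^3 + sqrt(2)*v^2/2 + v^2 - 15*sqrt(2)*v/2 + v/2 - 15/2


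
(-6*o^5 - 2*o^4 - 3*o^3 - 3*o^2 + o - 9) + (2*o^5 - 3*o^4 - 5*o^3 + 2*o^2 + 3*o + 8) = -4*o^5 - 5*o^4 - 8*o^3 - o^2 + 4*o - 1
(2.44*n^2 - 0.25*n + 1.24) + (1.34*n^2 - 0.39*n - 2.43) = 3.78*n^2 - 0.64*n - 1.19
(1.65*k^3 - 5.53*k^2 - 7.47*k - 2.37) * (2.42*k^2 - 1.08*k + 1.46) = 3.993*k^5 - 15.1646*k^4 - 9.696*k^3 - 5.7416*k^2 - 8.3466*k - 3.4602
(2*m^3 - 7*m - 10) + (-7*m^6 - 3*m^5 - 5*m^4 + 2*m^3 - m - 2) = -7*m^6 - 3*m^5 - 5*m^4 + 4*m^3 - 8*m - 12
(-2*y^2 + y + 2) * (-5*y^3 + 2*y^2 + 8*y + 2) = 10*y^5 - 9*y^4 - 24*y^3 + 8*y^2 + 18*y + 4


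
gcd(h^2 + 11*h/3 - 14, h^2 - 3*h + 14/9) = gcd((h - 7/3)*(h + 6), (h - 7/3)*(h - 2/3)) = h - 7/3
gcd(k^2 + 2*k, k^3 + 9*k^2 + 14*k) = k^2 + 2*k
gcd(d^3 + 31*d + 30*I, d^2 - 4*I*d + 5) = d + I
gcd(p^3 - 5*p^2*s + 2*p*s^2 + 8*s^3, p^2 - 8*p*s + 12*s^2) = p - 2*s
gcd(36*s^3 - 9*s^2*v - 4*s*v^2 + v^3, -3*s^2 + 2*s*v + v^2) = 3*s + v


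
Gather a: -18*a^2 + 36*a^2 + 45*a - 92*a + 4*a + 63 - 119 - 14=18*a^2 - 43*a - 70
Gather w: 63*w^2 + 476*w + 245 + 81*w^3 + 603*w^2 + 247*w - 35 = 81*w^3 + 666*w^2 + 723*w + 210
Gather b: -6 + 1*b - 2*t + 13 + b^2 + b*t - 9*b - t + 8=b^2 + b*(t - 8) - 3*t + 15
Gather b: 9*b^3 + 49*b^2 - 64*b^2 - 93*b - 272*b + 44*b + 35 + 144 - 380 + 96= 9*b^3 - 15*b^2 - 321*b - 105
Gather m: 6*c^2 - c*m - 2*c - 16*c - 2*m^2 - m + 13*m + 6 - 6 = 6*c^2 - 18*c - 2*m^2 + m*(12 - c)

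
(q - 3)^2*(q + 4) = q^3 - 2*q^2 - 15*q + 36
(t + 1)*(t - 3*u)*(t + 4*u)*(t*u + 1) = t^4*u + t^3*u^2 + t^3*u + t^3 - 12*t^2*u^3 + t^2*u^2 + t^2*u + t^2 - 12*t*u^3 - 12*t*u^2 + t*u - 12*u^2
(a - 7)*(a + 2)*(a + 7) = a^3 + 2*a^2 - 49*a - 98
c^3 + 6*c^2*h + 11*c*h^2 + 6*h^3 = (c + h)*(c + 2*h)*(c + 3*h)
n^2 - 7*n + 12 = (n - 4)*(n - 3)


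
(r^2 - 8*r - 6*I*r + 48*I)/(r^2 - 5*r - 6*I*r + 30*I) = (r - 8)/(r - 5)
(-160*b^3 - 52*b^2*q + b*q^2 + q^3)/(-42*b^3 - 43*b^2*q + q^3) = (160*b^3 + 52*b^2*q - b*q^2 - q^3)/(42*b^3 + 43*b^2*q - q^3)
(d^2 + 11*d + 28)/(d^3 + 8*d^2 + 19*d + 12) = (d + 7)/(d^2 + 4*d + 3)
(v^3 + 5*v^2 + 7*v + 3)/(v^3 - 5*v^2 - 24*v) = (v^2 + 2*v + 1)/(v*(v - 8))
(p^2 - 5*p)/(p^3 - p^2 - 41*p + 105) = p/(p^2 + 4*p - 21)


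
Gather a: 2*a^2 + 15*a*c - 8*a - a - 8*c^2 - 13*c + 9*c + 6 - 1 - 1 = 2*a^2 + a*(15*c - 9) - 8*c^2 - 4*c + 4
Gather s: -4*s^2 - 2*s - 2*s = -4*s^2 - 4*s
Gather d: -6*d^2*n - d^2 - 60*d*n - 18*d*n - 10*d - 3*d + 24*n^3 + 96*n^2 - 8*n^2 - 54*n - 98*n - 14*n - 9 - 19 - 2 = d^2*(-6*n - 1) + d*(-78*n - 13) + 24*n^3 + 88*n^2 - 166*n - 30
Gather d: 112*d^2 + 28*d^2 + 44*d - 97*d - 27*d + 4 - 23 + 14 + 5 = 140*d^2 - 80*d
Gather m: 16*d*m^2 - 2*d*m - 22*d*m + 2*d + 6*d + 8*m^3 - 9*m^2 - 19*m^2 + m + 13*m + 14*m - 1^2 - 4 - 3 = 8*d + 8*m^3 + m^2*(16*d - 28) + m*(28 - 24*d) - 8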